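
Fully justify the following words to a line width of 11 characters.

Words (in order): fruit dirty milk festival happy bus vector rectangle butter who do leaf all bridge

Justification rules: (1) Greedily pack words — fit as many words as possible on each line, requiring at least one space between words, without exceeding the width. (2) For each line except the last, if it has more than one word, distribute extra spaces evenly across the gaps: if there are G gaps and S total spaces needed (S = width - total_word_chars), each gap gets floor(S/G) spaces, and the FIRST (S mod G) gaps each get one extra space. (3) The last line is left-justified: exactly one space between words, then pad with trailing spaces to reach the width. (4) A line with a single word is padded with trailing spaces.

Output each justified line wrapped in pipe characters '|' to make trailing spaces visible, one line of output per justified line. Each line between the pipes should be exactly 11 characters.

Line 1: ['fruit', 'dirty'] (min_width=11, slack=0)
Line 2: ['milk'] (min_width=4, slack=7)
Line 3: ['festival'] (min_width=8, slack=3)
Line 4: ['happy', 'bus'] (min_width=9, slack=2)
Line 5: ['vector'] (min_width=6, slack=5)
Line 6: ['rectangle'] (min_width=9, slack=2)
Line 7: ['butter', 'who'] (min_width=10, slack=1)
Line 8: ['do', 'leaf', 'all'] (min_width=11, slack=0)
Line 9: ['bridge'] (min_width=6, slack=5)

Answer: |fruit dirty|
|milk       |
|festival   |
|happy   bus|
|vector     |
|rectangle  |
|butter  who|
|do leaf all|
|bridge     |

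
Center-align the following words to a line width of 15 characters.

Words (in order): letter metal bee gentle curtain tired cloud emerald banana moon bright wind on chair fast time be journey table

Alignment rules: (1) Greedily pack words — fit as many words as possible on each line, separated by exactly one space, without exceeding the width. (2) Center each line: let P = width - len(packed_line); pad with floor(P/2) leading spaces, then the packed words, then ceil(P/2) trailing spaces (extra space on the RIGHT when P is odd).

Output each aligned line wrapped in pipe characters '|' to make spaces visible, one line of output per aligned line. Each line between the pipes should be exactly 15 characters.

Line 1: ['letter', 'metal'] (min_width=12, slack=3)
Line 2: ['bee', 'gentle'] (min_width=10, slack=5)
Line 3: ['curtain', 'tired'] (min_width=13, slack=2)
Line 4: ['cloud', 'emerald'] (min_width=13, slack=2)
Line 5: ['banana', 'moon'] (min_width=11, slack=4)
Line 6: ['bright', 'wind', 'on'] (min_width=14, slack=1)
Line 7: ['chair', 'fast', 'time'] (min_width=15, slack=0)
Line 8: ['be', 'journey'] (min_width=10, slack=5)
Line 9: ['table'] (min_width=5, slack=10)

Answer: | letter metal  |
|  bee gentle   |
| curtain tired |
| cloud emerald |
|  banana moon  |
|bright wind on |
|chair fast time|
|  be journey   |
|     table     |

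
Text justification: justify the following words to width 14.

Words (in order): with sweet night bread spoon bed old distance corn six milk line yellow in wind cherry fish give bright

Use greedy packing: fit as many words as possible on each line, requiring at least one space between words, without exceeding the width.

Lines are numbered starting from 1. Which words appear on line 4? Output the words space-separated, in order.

Line 1: ['with', 'sweet'] (min_width=10, slack=4)
Line 2: ['night', 'bread'] (min_width=11, slack=3)
Line 3: ['spoon', 'bed', 'old'] (min_width=13, slack=1)
Line 4: ['distance', 'corn'] (min_width=13, slack=1)
Line 5: ['six', 'milk', 'line'] (min_width=13, slack=1)
Line 6: ['yellow', 'in', 'wind'] (min_width=14, slack=0)
Line 7: ['cherry', 'fish'] (min_width=11, slack=3)
Line 8: ['give', 'bright'] (min_width=11, slack=3)

Answer: distance corn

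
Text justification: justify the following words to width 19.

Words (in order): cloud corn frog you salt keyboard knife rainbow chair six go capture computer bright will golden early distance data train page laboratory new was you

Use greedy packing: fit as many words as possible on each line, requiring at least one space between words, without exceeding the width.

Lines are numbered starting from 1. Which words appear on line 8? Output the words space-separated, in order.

Line 1: ['cloud', 'corn', 'frog', 'you'] (min_width=19, slack=0)
Line 2: ['salt', 'keyboard', 'knife'] (min_width=19, slack=0)
Line 3: ['rainbow', 'chair', 'six'] (min_width=17, slack=2)
Line 4: ['go', 'capture', 'computer'] (min_width=19, slack=0)
Line 5: ['bright', 'will', 'golden'] (min_width=18, slack=1)
Line 6: ['early', 'distance', 'data'] (min_width=19, slack=0)
Line 7: ['train', 'page'] (min_width=10, slack=9)
Line 8: ['laboratory', 'new', 'was'] (min_width=18, slack=1)
Line 9: ['you'] (min_width=3, slack=16)

Answer: laboratory new was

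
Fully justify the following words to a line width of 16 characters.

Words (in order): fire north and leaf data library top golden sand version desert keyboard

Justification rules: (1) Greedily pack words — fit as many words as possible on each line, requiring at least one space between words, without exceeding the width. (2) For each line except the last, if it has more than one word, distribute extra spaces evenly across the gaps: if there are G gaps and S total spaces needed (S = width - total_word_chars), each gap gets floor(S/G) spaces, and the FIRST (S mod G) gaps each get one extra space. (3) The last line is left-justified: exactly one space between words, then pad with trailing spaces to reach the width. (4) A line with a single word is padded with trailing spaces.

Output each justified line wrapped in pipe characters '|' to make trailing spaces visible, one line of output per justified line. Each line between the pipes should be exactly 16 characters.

Line 1: ['fire', 'north', 'and'] (min_width=14, slack=2)
Line 2: ['leaf', 'data'] (min_width=9, slack=7)
Line 3: ['library', 'top'] (min_width=11, slack=5)
Line 4: ['golden', 'sand'] (min_width=11, slack=5)
Line 5: ['version', 'desert'] (min_width=14, slack=2)
Line 6: ['keyboard'] (min_width=8, slack=8)

Answer: |fire  north  and|
|leaf        data|
|library      top|
|golden      sand|
|version   desert|
|keyboard        |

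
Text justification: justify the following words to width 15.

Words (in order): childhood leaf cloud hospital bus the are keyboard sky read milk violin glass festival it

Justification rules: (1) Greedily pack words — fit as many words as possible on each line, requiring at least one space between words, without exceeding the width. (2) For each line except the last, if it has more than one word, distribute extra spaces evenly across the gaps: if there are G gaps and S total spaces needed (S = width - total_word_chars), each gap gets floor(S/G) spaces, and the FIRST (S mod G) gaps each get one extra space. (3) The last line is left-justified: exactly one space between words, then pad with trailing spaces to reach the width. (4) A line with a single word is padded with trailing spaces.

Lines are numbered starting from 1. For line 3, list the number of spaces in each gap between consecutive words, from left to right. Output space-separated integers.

Line 1: ['childhood', 'leaf'] (min_width=14, slack=1)
Line 2: ['cloud', 'hospital'] (min_width=14, slack=1)
Line 3: ['bus', 'the', 'are'] (min_width=11, slack=4)
Line 4: ['keyboard', 'sky'] (min_width=12, slack=3)
Line 5: ['read', 'milk'] (min_width=9, slack=6)
Line 6: ['violin', 'glass'] (min_width=12, slack=3)
Line 7: ['festival', 'it'] (min_width=11, slack=4)

Answer: 3 3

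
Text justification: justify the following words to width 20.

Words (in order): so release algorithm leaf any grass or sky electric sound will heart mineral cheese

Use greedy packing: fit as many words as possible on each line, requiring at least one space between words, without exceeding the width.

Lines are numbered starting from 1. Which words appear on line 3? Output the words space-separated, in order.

Line 1: ['so', 'release', 'algorithm'] (min_width=20, slack=0)
Line 2: ['leaf', 'any', 'grass', 'or'] (min_width=17, slack=3)
Line 3: ['sky', 'electric', 'sound'] (min_width=18, slack=2)
Line 4: ['will', 'heart', 'mineral'] (min_width=18, slack=2)
Line 5: ['cheese'] (min_width=6, slack=14)

Answer: sky electric sound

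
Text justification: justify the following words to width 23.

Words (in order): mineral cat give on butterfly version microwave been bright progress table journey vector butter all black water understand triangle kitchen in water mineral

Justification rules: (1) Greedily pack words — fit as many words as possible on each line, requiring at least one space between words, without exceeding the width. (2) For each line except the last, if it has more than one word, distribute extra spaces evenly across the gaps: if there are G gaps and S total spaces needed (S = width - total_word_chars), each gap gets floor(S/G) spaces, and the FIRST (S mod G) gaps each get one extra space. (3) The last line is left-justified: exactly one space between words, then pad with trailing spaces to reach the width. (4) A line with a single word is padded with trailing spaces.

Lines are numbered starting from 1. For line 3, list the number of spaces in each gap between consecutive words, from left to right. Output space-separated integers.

Answer: 2 2

Derivation:
Line 1: ['mineral', 'cat', 'give', 'on'] (min_width=19, slack=4)
Line 2: ['butterfly', 'version'] (min_width=17, slack=6)
Line 3: ['microwave', 'been', 'bright'] (min_width=21, slack=2)
Line 4: ['progress', 'table', 'journey'] (min_width=22, slack=1)
Line 5: ['vector', 'butter', 'all', 'black'] (min_width=23, slack=0)
Line 6: ['water', 'understand'] (min_width=16, slack=7)
Line 7: ['triangle', 'kitchen', 'in'] (min_width=19, slack=4)
Line 8: ['water', 'mineral'] (min_width=13, slack=10)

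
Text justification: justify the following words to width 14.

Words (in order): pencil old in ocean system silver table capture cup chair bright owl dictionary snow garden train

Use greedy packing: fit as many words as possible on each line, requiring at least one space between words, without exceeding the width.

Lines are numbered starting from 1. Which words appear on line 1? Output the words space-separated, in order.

Answer: pencil old in

Derivation:
Line 1: ['pencil', 'old', 'in'] (min_width=13, slack=1)
Line 2: ['ocean', 'system'] (min_width=12, slack=2)
Line 3: ['silver', 'table'] (min_width=12, slack=2)
Line 4: ['capture', 'cup'] (min_width=11, slack=3)
Line 5: ['chair', 'bright'] (min_width=12, slack=2)
Line 6: ['owl', 'dictionary'] (min_width=14, slack=0)
Line 7: ['snow', 'garden'] (min_width=11, slack=3)
Line 8: ['train'] (min_width=5, slack=9)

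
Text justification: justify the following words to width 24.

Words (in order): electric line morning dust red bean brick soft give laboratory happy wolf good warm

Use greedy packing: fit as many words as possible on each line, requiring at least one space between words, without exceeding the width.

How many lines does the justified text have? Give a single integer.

Line 1: ['electric', 'line', 'morning'] (min_width=21, slack=3)
Line 2: ['dust', 'red', 'bean', 'brick', 'soft'] (min_width=24, slack=0)
Line 3: ['give', 'laboratory', 'happy'] (min_width=21, slack=3)
Line 4: ['wolf', 'good', 'warm'] (min_width=14, slack=10)
Total lines: 4

Answer: 4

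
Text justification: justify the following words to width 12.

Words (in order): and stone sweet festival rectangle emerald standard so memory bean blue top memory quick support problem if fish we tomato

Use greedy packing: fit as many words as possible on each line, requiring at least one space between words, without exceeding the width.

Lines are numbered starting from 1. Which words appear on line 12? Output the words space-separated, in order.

Line 1: ['and', 'stone'] (min_width=9, slack=3)
Line 2: ['sweet'] (min_width=5, slack=7)
Line 3: ['festival'] (min_width=8, slack=4)
Line 4: ['rectangle'] (min_width=9, slack=3)
Line 5: ['emerald'] (min_width=7, slack=5)
Line 6: ['standard', 'so'] (min_width=11, slack=1)
Line 7: ['memory', 'bean'] (min_width=11, slack=1)
Line 8: ['blue', 'top'] (min_width=8, slack=4)
Line 9: ['memory', 'quick'] (min_width=12, slack=0)
Line 10: ['support'] (min_width=7, slack=5)
Line 11: ['problem', 'if'] (min_width=10, slack=2)
Line 12: ['fish', 'we'] (min_width=7, slack=5)
Line 13: ['tomato'] (min_width=6, slack=6)

Answer: fish we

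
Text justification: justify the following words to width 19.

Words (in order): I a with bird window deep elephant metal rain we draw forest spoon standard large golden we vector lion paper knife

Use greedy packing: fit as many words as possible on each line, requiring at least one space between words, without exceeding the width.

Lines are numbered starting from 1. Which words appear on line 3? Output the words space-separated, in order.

Line 1: ['I', 'a', 'with', 'bird'] (min_width=13, slack=6)
Line 2: ['window', 'deep'] (min_width=11, slack=8)
Line 3: ['elephant', 'metal', 'rain'] (min_width=19, slack=0)
Line 4: ['we', 'draw', 'forest'] (min_width=14, slack=5)
Line 5: ['spoon', 'standard'] (min_width=14, slack=5)
Line 6: ['large', 'golden', 'we'] (min_width=15, slack=4)
Line 7: ['vector', 'lion', 'paper'] (min_width=17, slack=2)
Line 8: ['knife'] (min_width=5, slack=14)

Answer: elephant metal rain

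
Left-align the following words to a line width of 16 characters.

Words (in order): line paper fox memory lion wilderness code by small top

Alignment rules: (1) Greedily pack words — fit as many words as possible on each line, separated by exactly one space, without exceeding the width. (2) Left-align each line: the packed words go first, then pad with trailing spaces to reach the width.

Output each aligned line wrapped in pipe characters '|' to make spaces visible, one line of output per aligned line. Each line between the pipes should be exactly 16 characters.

Answer: |line paper fox  |
|memory lion     |
|wilderness code |
|by small top    |

Derivation:
Line 1: ['line', 'paper', 'fox'] (min_width=14, slack=2)
Line 2: ['memory', 'lion'] (min_width=11, slack=5)
Line 3: ['wilderness', 'code'] (min_width=15, slack=1)
Line 4: ['by', 'small', 'top'] (min_width=12, slack=4)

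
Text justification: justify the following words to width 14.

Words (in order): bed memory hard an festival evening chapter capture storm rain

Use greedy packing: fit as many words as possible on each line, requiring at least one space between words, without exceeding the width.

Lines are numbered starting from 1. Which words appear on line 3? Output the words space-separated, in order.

Answer: festival

Derivation:
Line 1: ['bed', 'memory'] (min_width=10, slack=4)
Line 2: ['hard', 'an'] (min_width=7, slack=7)
Line 3: ['festival'] (min_width=8, slack=6)
Line 4: ['evening'] (min_width=7, slack=7)
Line 5: ['chapter'] (min_width=7, slack=7)
Line 6: ['capture', 'storm'] (min_width=13, slack=1)
Line 7: ['rain'] (min_width=4, slack=10)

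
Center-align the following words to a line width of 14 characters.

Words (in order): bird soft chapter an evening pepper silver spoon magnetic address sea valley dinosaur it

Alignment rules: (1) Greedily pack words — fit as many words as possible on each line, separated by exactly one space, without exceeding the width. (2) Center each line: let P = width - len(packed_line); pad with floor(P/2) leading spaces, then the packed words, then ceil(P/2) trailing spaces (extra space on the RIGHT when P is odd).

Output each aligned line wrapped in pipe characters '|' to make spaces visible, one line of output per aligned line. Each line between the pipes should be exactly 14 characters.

Answer: |  bird soft   |
|  chapter an  |
|evening pepper|
| silver spoon |
|   magnetic   |
| address sea  |
|    valley    |
| dinosaur it  |

Derivation:
Line 1: ['bird', 'soft'] (min_width=9, slack=5)
Line 2: ['chapter', 'an'] (min_width=10, slack=4)
Line 3: ['evening', 'pepper'] (min_width=14, slack=0)
Line 4: ['silver', 'spoon'] (min_width=12, slack=2)
Line 5: ['magnetic'] (min_width=8, slack=6)
Line 6: ['address', 'sea'] (min_width=11, slack=3)
Line 7: ['valley'] (min_width=6, slack=8)
Line 8: ['dinosaur', 'it'] (min_width=11, slack=3)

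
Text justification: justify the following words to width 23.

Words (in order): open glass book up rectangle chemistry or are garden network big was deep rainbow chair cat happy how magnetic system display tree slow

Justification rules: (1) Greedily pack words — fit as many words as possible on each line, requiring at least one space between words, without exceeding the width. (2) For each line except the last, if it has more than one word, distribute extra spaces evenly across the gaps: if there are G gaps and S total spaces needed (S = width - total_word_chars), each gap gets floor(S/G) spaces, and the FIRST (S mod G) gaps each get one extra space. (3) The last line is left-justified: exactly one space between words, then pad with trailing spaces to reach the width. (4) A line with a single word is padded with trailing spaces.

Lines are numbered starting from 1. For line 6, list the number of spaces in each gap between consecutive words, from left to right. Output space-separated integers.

Line 1: ['open', 'glass', 'book', 'up'] (min_width=18, slack=5)
Line 2: ['rectangle', 'chemistry', 'or'] (min_width=22, slack=1)
Line 3: ['are', 'garden', 'network', 'big'] (min_width=22, slack=1)
Line 4: ['was', 'deep', 'rainbow', 'chair'] (min_width=22, slack=1)
Line 5: ['cat', 'happy', 'how', 'magnetic'] (min_width=22, slack=1)
Line 6: ['system', 'display', 'tree'] (min_width=19, slack=4)
Line 7: ['slow'] (min_width=4, slack=19)

Answer: 3 3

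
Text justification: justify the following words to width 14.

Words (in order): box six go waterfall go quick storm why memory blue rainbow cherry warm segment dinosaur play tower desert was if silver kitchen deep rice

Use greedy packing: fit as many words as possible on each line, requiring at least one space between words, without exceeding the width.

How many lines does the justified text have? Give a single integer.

Answer: 12

Derivation:
Line 1: ['box', 'six', 'go'] (min_width=10, slack=4)
Line 2: ['waterfall', 'go'] (min_width=12, slack=2)
Line 3: ['quick', 'storm'] (min_width=11, slack=3)
Line 4: ['why', 'memory'] (min_width=10, slack=4)
Line 5: ['blue', 'rainbow'] (min_width=12, slack=2)
Line 6: ['cherry', 'warm'] (min_width=11, slack=3)
Line 7: ['segment'] (min_width=7, slack=7)
Line 8: ['dinosaur', 'play'] (min_width=13, slack=1)
Line 9: ['tower', 'desert'] (min_width=12, slack=2)
Line 10: ['was', 'if', 'silver'] (min_width=13, slack=1)
Line 11: ['kitchen', 'deep'] (min_width=12, slack=2)
Line 12: ['rice'] (min_width=4, slack=10)
Total lines: 12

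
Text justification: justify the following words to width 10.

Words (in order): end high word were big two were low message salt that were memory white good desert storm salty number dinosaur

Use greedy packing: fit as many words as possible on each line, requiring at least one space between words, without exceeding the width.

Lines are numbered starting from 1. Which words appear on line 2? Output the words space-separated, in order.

Line 1: ['end', 'high'] (min_width=8, slack=2)
Line 2: ['word', 'were'] (min_width=9, slack=1)
Line 3: ['big', 'two'] (min_width=7, slack=3)
Line 4: ['were', 'low'] (min_width=8, slack=2)
Line 5: ['message'] (min_width=7, slack=3)
Line 6: ['salt', 'that'] (min_width=9, slack=1)
Line 7: ['were'] (min_width=4, slack=6)
Line 8: ['memory'] (min_width=6, slack=4)
Line 9: ['white', 'good'] (min_width=10, slack=0)
Line 10: ['desert'] (min_width=6, slack=4)
Line 11: ['storm'] (min_width=5, slack=5)
Line 12: ['salty'] (min_width=5, slack=5)
Line 13: ['number'] (min_width=6, slack=4)
Line 14: ['dinosaur'] (min_width=8, slack=2)

Answer: word were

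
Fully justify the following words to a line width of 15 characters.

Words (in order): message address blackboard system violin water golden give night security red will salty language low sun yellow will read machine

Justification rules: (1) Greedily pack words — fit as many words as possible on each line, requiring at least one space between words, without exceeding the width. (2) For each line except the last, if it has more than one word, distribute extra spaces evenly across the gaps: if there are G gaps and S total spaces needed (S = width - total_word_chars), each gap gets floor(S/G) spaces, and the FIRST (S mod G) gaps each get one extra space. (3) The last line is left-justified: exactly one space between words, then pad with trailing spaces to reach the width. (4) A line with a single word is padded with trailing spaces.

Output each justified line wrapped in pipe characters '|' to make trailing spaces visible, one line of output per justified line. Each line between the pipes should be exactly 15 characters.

Answer: |message address|
|blackboard     |
|system   violin|
|water    golden|
|give      night|
|security    red|
|will      salty|
|language    low|
|sun yellow will|
|read machine   |

Derivation:
Line 1: ['message', 'address'] (min_width=15, slack=0)
Line 2: ['blackboard'] (min_width=10, slack=5)
Line 3: ['system', 'violin'] (min_width=13, slack=2)
Line 4: ['water', 'golden'] (min_width=12, slack=3)
Line 5: ['give', 'night'] (min_width=10, slack=5)
Line 6: ['security', 'red'] (min_width=12, slack=3)
Line 7: ['will', 'salty'] (min_width=10, slack=5)
Line 8: ['language', 'low'] (min_width=12, slack=3)
Line 9: ['sun', 'yellow', 'will'] (min_width=15, slack=0)
Line 10: ['read', 'machine'] (min_width=12, slack=3)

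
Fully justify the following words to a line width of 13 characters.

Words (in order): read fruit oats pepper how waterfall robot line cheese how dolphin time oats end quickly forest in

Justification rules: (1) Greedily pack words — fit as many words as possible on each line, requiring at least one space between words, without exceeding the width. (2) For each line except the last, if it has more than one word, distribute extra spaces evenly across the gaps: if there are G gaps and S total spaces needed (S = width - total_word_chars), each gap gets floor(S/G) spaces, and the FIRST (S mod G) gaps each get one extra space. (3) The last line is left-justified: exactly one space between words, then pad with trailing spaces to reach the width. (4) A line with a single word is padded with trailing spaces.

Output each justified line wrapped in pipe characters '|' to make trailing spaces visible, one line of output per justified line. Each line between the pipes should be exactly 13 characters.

Answer: |read    fruit|
|oats   pepper|
|how waterfall|
|robot    line|
|cheese    how|
|dolphin  time|
|oats      end|
|quickly      |
|forest in    |

Derivation:
Line 1: ['read', 'fruit'] (min_width=10, slack=3)
Line 2: ['oats', 'pepper'] (min_width=11, slack=2)
Line 3: ['how', 'waterfall'] (min_width=13, slack=0)
Line 4: ['robot', 'line'] (min_width=10, slack=3)
Line 5: ['cheese', 'how'] (min_width=10, slack=3)
Line 6: ['dolphin', 'time'] (min_width=12, slack=1)
Line 7: ['oats', 'end'] (min_width=8, slack=5)
Line 8: ['quickly'] (min_width=7, slack=6)
Line 9: ['forest', 'in'] (min_width=9, slack=4)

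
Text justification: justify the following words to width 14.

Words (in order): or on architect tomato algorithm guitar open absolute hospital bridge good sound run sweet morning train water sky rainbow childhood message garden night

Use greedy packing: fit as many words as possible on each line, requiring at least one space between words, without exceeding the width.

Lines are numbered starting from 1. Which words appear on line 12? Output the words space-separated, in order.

Answer: sky rainbow

Derivation:
Line 1: ['or', 'on'] (min_width=5, slack=9)
Line 2: ['architect'] (min_width=9, slack=5)
Line 3: ['tomato'] (min_width=6, slack=8)
Line 4: ['algorithm'] (min_width=9, slack=5)
Line 5: ['guitar', 'open'] (min_width=11, slack=3)
Line 6: ['absolute'] (min_width=8, slack=6)
Line 7: ['hospital'] (min_width=8, slack=6)
Line 8: ['bridge', 'good'] (min_width=11, slack=3)
Line 9: ['sound', 'run'] (min_width=9, slack=5)
Line 10: ['sweet', 'morning'] (min_width=13, slack=1)
Line 11: ['train', 'water'] (min_width=11, slack=3)
Line 12: ['sky', 'rainbow'] (min_width=11, slack=3)
Line 13: ['childhood'] (min_width=9, slack=5)
Line 14: ['message', 'garden'] (min_width=14, slack=0)
Line 15: ['night'] (min_width=5, slack=9)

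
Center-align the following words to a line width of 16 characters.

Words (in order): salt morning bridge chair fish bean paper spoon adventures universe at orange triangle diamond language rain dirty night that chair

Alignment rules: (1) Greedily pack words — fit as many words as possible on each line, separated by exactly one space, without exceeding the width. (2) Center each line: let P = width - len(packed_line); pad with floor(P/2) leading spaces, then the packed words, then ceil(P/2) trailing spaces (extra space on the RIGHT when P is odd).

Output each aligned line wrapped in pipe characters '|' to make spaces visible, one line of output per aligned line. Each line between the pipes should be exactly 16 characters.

Line 1: ['salt', 'morning'] (min_width=12, slack=4)
Line 2: ['bridge', 'chair'] (min_width=12, slack=4)
Line 3: ['fish', 'bean', 'paper'] (min_width=15, slack=1)
Line 4: ['spoon', 'adventures'] (min_width=16, slack=0)
Line 5: ['universe', 'at'] (min_width=11, slack=5)
Line 6: ['orange', 'triangle'] (min_width=15, slack=1)
Line 7: ['diamond', 'language'] (min_width=16, slack=0)
Line 8: ['rain', 'dirty', 'night'] (min_width=16, slack=0)
Line 9: ['that', 'chair'] (min_width=10, slack=6)

Answer: |  salt morning  |
|  bridge chair  |
|fish bean paper |
|spoon adventures|
|  universe at   |
|orange triangle |
|diamond language|
|rain dirty night|
|   that chair   |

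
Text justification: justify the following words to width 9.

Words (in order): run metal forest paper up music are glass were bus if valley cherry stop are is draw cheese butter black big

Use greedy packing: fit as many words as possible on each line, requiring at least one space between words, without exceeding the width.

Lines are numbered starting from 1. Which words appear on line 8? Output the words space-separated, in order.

Answer: cherry

Derivation:
Line 1: ['run', 'metal'] (min_width=9, slack=0)
Line 2: ['forest'] (min_width=6, slack=3)
Line 3: ['paper', 'up'] (min_width=8, slack=1)
Line 4: ['music', 'are'] (min_width=9, slack=0)
Line 5: ['glass'] (min_width=5, slack=4)
Line 6: ['were', 'bus'] (min_width=8, slack=1)
Line 7: ['if', 'valley'] (min_width=9, slack=0)
Line 8: ['cherry'] (min_width=6, slack=3)
Line 9: ['stop', 'are'] (min_width=8, slack=1)
Line 10: ['is', 'draw'] (min_width=7, slack=2)
Line 11: ['cheese'] (min_width=6, slack=3)
Line 12: ['butter'] (min_width=6, slack=3)
Line 13: ['black', 'big'] (min_width=9, slack=0)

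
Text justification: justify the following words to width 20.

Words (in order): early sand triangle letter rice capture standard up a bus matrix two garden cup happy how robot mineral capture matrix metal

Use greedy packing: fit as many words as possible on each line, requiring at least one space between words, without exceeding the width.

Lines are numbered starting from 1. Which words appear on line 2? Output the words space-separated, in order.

Answer: letter rice capture

Derivation:
Line 1: ['early', 'sand', 'triangle'] (min_width=19, slack=1)
Line 2: ['letter', 'rice', 'capture'] (min_width=19, slack=1)
Line 3: ['standard', 'up', 'a', 'bus'] (min_width=17, slack=3)
Line 4: ['matrix', 'two', 'garden'] (min_width=17, slack=3)
Line 5: ['cup', 'happy', 'how', 'robot'] (min_width=19, slack=1)
Line 6: ['mineral', 'capture'] (min_width=15, slack=5)
Line 7: ['matrix', 'metal'] (min_width=12, slack=8)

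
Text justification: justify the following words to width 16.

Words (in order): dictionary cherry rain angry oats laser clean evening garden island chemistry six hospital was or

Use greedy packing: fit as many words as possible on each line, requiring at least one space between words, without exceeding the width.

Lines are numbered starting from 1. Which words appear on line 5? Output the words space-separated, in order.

Line 1: ['dictionary'] (min_width=10, slack=6)
Line 2: ['cherry', 'rain'] (min_width=11, slack=5)
Line 3: ['angry', 'oats', 'laser'] (min_width=16, slack=0)
Line 4: ['clean', 'evening'] (min_width=13, slack=3)
Line 5: ['garden', 'island'] (min_width=13, slack=3)
Line 6: ['chemistry', 'six'] (min_width=13, slack=3)
Line 7: ['hospital', 'was', 'or'] (min_width=15, slack=1)

Answer: garden island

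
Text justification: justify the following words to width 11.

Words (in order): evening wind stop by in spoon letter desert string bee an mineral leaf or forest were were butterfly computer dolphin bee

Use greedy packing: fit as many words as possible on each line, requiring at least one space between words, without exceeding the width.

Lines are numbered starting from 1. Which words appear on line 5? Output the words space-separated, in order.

Answer: desert

Derivation:
Line 1: ['evening'] (min_width=7, slack=4)
Line 2: ['wind', 'stop'] (min_width=9, slack=2)
Line 3: ['by', 'in', 'spoon'] (min_width=11, slack=0)
Line 4: ['letter'] (min_width=6, slack=5)
Line 5: ['desert'] (min_width=6, slack=5)
Line 6: ['string', 'bee'] (min_width=10, slack=1)
Line 7: ['an', 'mineral'] (min_width=10, slack=1)
Line 8: ['leaf', 'or'] (min_width=7, slack=4)
Line 9: ['forest', 'were'] (min_width=11, slack=0)
Line 10: ['were'] (min_width=4, slack=7)
Line 11: ['butterfly'] (min_width=9, slack=2)
Line 12: ['computer'] (min_width=8, slack=3)
Line 13: ['dolphin', 'bee'] (min_width=11, slack=0)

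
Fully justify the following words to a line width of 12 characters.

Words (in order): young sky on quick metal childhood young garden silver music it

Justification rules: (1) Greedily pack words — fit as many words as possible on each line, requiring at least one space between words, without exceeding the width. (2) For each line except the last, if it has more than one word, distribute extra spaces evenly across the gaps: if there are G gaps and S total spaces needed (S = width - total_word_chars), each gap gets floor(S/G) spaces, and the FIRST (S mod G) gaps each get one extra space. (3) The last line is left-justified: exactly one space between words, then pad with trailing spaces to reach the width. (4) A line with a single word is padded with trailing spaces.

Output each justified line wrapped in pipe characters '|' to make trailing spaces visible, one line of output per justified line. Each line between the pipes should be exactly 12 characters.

Answer: |young sky on|
|quick  metal|
|childhood   |
|young garden|
|silver music|
|it          |

Derivation:
Line 1: ['young', 'sky', 'on'] (min_width=12, slack=0)
Line 2: ['quick', 'metal'] (min_width=11, slack=1)
Line 3: ['childhood'] (min_width=9, slack=3)
Line 4: ['young', 'garden'] (min_width=12, slack=0)
Line 5: ['silver', 'music'] (min_width=12, slack=0)
Line 6: ['it'] (min_width=2, slack=10)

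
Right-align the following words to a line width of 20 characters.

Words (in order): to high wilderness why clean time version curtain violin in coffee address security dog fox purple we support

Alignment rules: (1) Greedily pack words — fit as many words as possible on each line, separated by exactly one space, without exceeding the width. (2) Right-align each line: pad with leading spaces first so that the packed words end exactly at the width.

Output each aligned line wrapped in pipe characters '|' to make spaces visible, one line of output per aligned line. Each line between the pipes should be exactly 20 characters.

Line 1: ['to', 'high', 'wilderness'] (min_width=18, slack=2)
Line 2: ['why', 'clean', 'time'] (min_width=14, slack=6)
Line 3: ['version', 'curtain'] (min_width=15, slack=5)
Line 4: ['violin', 'in', 'coffee'] (min_width=16, slack=4)
Line 5: ['address', 'security', 'dog'] (min_width=20, slack=0)
Line 6: ['fox', 'purple', 'we'] (min_width=13, slack=7)
Line 7: ['support'] (min_width=7, slack=13)

Answer: |  to high wilderness|
|      why clean time|
|     version curtain|
|    violin in coffee|
|address security dog|
|       fox purple we|
|             support|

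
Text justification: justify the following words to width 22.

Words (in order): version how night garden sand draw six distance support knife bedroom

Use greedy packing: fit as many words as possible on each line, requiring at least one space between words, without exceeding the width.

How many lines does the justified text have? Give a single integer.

Line 1: ['version', 'how', 'night'] (min_width=17, slack=5)
Line 2: ['garden', 'sand', 'draw', 'six'] (min_width=20, slack=2)
Line 3: ['distance', 'support', 'knife'] (min_width=22, slack=0)
Line 4: ['bedroom'] (min_width=7, slack=15)
Total lines: 4

Answer: 4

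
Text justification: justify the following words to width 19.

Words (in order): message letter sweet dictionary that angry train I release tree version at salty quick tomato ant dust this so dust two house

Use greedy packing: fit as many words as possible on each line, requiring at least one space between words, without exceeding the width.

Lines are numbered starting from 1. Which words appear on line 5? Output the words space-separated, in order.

Answer: version at salty

Derivation:
Line 1: ['message', 'letter'] (min_width=14, slack=5)
Line 2: ['sweet', 'dictionary'] (min_width=16, slack=3)
Line 3: ['that', 'angry', 'train', 'I'] (min_width=18, slack=1)
Line 4: ['release', 'tree'] (min_width=12, slack=7)
Line 5: ['version', 'at', 'salty'] (min_width=16, slack=3)
Line 6: ['quick', 'tomato', 'ant'] (min_width=16, slack=3)
Line 7: ['dust', 'this', 'so', 'dust'] (min_width=17, slack=2)
Line 8: ['two', 'house'] (min_width=9, slack=10)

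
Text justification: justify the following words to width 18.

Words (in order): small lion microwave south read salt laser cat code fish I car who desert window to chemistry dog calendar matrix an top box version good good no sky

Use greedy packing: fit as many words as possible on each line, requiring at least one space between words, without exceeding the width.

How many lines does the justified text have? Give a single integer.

Answer: 10

Derivation:
Line 1: ['small', 'lion'] (min_width=10, slack=8)
Line 2: ['microwave', 'south'] (min_width=15, slack=3)
Line 3: ['read', 'salt', 'laser'] (min_width=15, slack=3)
Line 4: ['cat', 'code', 'fish', 'I'] (min_width=15, slack=3)
Line 5: ['car', 'who', 'desert'] (min_width=14, slack=4)
Line 6: ['window', 'to'] (min_width=9, slack=9)
Line 7: ['chemistry', 'dog'] (min_width=13, slack=5)
Line 8: ['calendar', 'matrix', 'an'] (min_width=18, slack=0)
Line 9: ['top', 'box', 'version'] (min_width=15, slack=3)
Line 10: ['good', 'good', 'no', 'sky'] (min_width=16, slack=2)
Total lines: 10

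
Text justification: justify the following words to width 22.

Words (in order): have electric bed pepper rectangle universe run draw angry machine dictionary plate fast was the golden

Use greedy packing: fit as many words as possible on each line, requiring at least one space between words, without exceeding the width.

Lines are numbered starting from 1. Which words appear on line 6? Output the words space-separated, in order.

Line 1: ['have', 'electric', 'bed'] (min_width=17, slack=5)
Line 2: ['pepper', 'rectangle'] (min_width=16, slack=6)
Line 3: ['universe', 'run', 'draw'] (min_width=17, slack=5)
Line 4: ['angry', 'machine'] (min_width=13, slack=9)
Line 5: ['dictionary', 'plate', 'fast'] (min_width=21, slack=1)
Line 6: ['was', 'the', 'golden'] (min_width=14, slack=8)

Answer: was the golden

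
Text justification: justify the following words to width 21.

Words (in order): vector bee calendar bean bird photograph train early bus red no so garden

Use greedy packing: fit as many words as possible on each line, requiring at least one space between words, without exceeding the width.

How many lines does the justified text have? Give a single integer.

Line 1: ['vector', 'bee', 'calendar'] (min_width=19, slack=2)
Line 2: ['bean', 'bird', 'photograph'] (min_width=20, slack=1)
Line 3: ['train', 'early', 'bus', 'red'] (min_width=19, slack=2)
Line 4: ['no', 'so', 'garden'] (min_width=12, slack=9)
Total lines: 4

Answer: 4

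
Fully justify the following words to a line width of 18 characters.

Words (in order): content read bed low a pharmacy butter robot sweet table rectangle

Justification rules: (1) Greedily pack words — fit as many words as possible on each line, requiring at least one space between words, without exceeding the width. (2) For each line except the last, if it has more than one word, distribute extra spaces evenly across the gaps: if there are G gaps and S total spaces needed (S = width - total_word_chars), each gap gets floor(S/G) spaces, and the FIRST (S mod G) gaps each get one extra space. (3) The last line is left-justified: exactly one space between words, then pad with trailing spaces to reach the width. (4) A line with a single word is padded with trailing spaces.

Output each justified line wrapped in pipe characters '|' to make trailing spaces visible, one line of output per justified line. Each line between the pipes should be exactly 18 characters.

Line 1: ['content', 'read', 'bed'] (min_width=16, slack=2)
Line 2: ['low', 'a', 'pharmacy'] (min_width=14, slack=4)
Line 3: ['butter', 'robot', 'sweet'] (min_width=18, slack=0)
Line 4: ['table', 'rectangle'] (min_width=15, slack=3)

Answer: |content  read  bed|
|low   a   pharmacy|
|butter robot sweet|
|table rectangle   |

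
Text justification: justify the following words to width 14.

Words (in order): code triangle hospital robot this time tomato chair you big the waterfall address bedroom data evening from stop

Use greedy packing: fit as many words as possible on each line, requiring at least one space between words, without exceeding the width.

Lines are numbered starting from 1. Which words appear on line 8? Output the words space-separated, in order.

Answer: bedroom data

Derivation:
Line 1: ['code', 'triangle'] (min_width=13, slack=1)
Line 2: ['hospital', 'robot'] (min_width=14, slack=0)
Line 3: ['this', 'time'] (min_width=9, slack=5)
Line 4: ['tomato', 'chair'] (min_width=12, slack=2)
Line 5: ['you', 'big', 'the'] (min_width=11, slack=3)
Line 6: ['waterfall'] (min_width=9, slack=5)
Line 7: ['address'] (min_width=7, slack=7)
Line 8: ['bedroom', 'data'] (min_width=12, slack=2)
Line 9: ['evening', 'from'] (min_width=12, slack=2)
Line 10: ['stop'] (min_width=4, slack=10)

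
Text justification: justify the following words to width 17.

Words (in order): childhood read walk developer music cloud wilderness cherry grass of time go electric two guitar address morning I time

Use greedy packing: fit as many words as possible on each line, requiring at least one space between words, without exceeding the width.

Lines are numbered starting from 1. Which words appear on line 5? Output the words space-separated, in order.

Answer: grass of time go

Derivation:
Line 1: ['childhood', 'read'] (min_width=14, slack=3)
Line 2: ['walk', 'developer'] (min_width=14, slack=3)
Line 3: ['music', 'cloud'] (min_width=11, slack=6)
Line 4: ['wilderness', 'cherry'] (min_width=17, slack=0)
Line 5: ['grass', 'of', 'time', 'go'] (min_width=16, slack=1)
Line 6: ['electric', 'two'] (min_width=12, slack=5)
Line 7: ['guitar', 'address'] (min_width=14, slack=3)
Line 8: ['morning', 'I', 'time'] (min_width=14, slack=3)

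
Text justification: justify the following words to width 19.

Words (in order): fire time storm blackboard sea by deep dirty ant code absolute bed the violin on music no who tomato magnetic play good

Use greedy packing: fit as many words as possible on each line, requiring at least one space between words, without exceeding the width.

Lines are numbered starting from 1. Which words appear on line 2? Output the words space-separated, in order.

Line 1: ['fire', 'time', 'storm'] (min_width=15, slack=4)
Line 2: ['blackboard', 'sea', 'by'] (min_width=17, slack=2)
Line 3: ['deep', 'dirty', 'ant', 'code'] (min_width=19, slack=0)
Line 4: ['absolute', 'bed', 'the'] (min_width=16, slack=3)
Line 5: ['violin', 'on', 'music', 'no'] (min_width=18, slack=1)
Line 6: ['who', 'tomato', 'magnetic'] (min_width=19, slack=0)
Line 7: ['play', 'good'] (min_width=9, slack=10)

Answer: blackboard sea by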